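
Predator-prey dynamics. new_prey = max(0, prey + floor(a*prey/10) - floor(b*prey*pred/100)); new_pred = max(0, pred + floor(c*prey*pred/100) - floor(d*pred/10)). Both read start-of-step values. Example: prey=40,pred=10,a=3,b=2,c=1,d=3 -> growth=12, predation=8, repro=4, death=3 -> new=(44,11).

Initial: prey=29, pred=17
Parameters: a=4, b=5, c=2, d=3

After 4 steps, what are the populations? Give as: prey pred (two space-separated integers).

Answer: 1 12

Derivation:
Step 1: prey: 29+11-24=16; pred: 17+9-5=21
Step 2: prey: 16+6-16=6; pred: 21+6-6=21
Step 3: prey: 6+2-6=2; pred: 21+2-6=17
Step 4: prey: 2+0-1=1; pred: 17+0-5=12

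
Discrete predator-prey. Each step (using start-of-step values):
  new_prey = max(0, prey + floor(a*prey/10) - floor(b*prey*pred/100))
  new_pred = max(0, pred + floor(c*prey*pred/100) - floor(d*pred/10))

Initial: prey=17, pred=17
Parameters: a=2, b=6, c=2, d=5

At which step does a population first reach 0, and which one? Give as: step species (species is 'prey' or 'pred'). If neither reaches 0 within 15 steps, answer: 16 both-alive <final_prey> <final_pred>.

Answer: 16 both-alive 1 1

Derivation:
Step 1: prey: 17+3-17=3; pred: 17+5-8=14
Step 2: prey: 3+0-2=1; pred: 14+0-7=7
Step 3: prey: 1+0-0=1; pred: 7+0-3=4
Step 4: prey: 1+0-0=1; pred: 4+0-2=2
Step 5: prey: 1+0-0=1; pred: 2+0-1=1
Step 6: prey: 1+0-0=1; pred: 1+0-0=1
Steps 7-15: state stable at prey=1, pred=1 (no change)
No extinction within 15 steps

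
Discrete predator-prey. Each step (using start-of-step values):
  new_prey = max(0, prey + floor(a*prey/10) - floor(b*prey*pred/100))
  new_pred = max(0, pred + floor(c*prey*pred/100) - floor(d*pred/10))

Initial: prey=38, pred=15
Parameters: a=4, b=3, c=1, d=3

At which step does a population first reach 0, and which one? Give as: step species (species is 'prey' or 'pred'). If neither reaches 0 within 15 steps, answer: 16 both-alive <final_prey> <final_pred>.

Answer: 16 both-alive 43 10

Derivation:
Step 1: prey: 38+15-17=36; pred: 15+5-4=16
Step 2: prey: 36+14-17=33; pred: 16+5-4=17
Step 3: prey: 33+13-16=30; pred: 17+5-5=17
Step 4: prey: 30+12-15=27; pred: 17+5-5=17
Step 5: prey: 27+10-13=24; pred: 17+4-5=16
Step 6: prey: 24+9-11=22; pred: 16+3-4=15
Step 7: prey: 22+8-9=21; pred: 15+3-4=14
Step 8: prey: 21+8-8=21; pred: 14+2-4=12
Step 9: prey: 21+8-7=22; pred: 12+2-3=11
Step 10: prey: 22+8-7=23; pred: 11+2-3=10
Step 11: prey: 23+9-6=26; pred: 10+2-3=9
Step 12: prey: 26+10-7=29; pred: 9+2-2=9
Step 13: prey: 29+11-7=33; pred: 9+2-2=9
Step 14: prey: 33+13-8=38; pred: 9+2-2=9
Step 15: prey: 38+15-10=43; pred: 9+3-2=10
No extinction within 15 steps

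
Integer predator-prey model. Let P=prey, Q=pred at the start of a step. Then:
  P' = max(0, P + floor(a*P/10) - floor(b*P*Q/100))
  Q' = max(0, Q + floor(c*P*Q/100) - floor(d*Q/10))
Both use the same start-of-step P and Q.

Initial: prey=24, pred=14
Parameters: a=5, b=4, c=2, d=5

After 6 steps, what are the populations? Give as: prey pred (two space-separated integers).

Answer: 28 11

Derivation:
Step 1: prey: 24+12-13=23; pred: 14+6-7=13
Step 2: prey: 23+11-11=23; pred: 13+5-6=12
Step 3: prey: 23+11-11=23; pred: 12+5-6=11
Step 4: prey: 23+11-10=24; pred: 11+5-5=11
Step 5: prey: 24+12-10=26; pred: 11+5-5=11
Step 6: prey: 26+13-11=28; pred: 11+5-5=11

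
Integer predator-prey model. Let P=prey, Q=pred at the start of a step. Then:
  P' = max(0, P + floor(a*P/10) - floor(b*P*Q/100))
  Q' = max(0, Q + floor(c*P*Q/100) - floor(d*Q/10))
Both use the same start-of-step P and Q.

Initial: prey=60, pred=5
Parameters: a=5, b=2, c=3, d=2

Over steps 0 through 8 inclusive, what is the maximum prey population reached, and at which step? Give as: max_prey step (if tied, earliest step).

Step 1: prey: 60+30-6=84; pred: 5+9-1=13
Step 2: prey: 84+42-21=105; pred: 13+32-2=43
Step 3: prey: 105+52-90=67; pred: 43+135-8=170
Step 4: prey: 67+33-227=0; pred: 170+341-34=477
Step 5: prey: 0+0-0=0; pred: 477+0-95=382
Step 6: prey: 0+0-0=0; pred: 382+0-76=306
Step 7: prey: 0+0-0=0; pred: 306+0-61=245
Step 8: prey: 0+0-0=0; pred: 245+0-49=196
Max prey = 105 at step 2

Answer: 105 2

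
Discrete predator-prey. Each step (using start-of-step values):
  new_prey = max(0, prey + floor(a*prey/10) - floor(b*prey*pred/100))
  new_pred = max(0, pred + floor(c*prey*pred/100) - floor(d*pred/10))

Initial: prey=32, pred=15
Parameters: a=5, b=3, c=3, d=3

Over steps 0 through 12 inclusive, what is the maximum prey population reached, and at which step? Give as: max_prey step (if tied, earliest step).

Step 1: prey: 32+16-14=34; pred: 15+14-4=25
Step 2: prey: 34+17-25=26; pred: 25+25-7=43
Step 3: prey: 26+13-33=6; pred: 43+33-12=64
Step 4: prey: 6+3-11=0; pred: 64+11-19=56
Step 5: prey: 0+0-0=0; pred: 56+0-16=40
Step 6: prey: 0+0-0=0; pred: 40+0-12=28
Step 7: prey: 0+0-0=0; pred: 28+0-8=20
Step 8: prey: 0+0-0=0; pred: 20+0-6=14
Step 9: prey: 0+0-0=0; pred: 14+0-4=10
Step 10: prey: 0+0-0=0; pred: 10+0-3=7
Step 11: prey: 0+0-0=0; pred: 7+0-2=5
Step 12: prey: 0+0-0=0; pred: 5+0-1=4
Max prey = 34 at step 1

Answer: 34 1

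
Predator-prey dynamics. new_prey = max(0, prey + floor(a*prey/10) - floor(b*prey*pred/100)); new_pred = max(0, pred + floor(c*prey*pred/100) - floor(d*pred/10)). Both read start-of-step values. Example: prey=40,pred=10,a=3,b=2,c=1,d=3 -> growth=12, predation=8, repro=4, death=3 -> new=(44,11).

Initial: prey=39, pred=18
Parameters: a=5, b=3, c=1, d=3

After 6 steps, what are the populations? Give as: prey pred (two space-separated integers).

Step 1: prey: 39+19-21=37; pred: 18+7-5=20
Step 2: prey: 37+18-22=33; pred: 20+7-6=21
Step 3: prey: 33+16-20=29; pred: 21+6-6=21
Step 4: prey: 29+14-18=25; pred: 21+6-6=21
Step 5: prey: 25+12-15=22; pred: 21+5-6=20
Step 6: prey: 22+11-13=20; pred: 20+4-6=18

Answer: 20 18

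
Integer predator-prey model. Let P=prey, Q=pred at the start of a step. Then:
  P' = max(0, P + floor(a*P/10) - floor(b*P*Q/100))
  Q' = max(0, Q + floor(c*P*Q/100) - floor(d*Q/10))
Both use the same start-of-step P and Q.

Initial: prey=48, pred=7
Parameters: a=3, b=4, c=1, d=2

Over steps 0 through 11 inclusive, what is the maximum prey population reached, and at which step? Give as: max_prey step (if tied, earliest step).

Step 1: prey: 48+14-13=49; pred: 7+3-1=9
Step 2: prey: 49+14-17=46; pred: 9+4-1=12
Step 3: prey: 46+13-22=37; pred: 12+5-2=15
Step 4: prey: 37+11-22=26; pred: 15+5-3=17
Step 5: prey: 26+7-17=16; pred: 17+4-3=18
Step 6: prey: 16+4-11=9; pred: 18+2-3=17
Step 7: prey: 9+2-6=5; pred: 17+1-3=15
Step 8: prey: 5+1-3=3; pred: 15+0-3=12
Step 9: prey: 3+0-1=2; pred: 12+0-2=10
Step 10: prey: 2+0-0=2; pred: 10+0-2=8
Step 11: prey: 2+0-0=2; pred: 8+0-1=7
Max prey = 49 at step 1

Answer: 49 1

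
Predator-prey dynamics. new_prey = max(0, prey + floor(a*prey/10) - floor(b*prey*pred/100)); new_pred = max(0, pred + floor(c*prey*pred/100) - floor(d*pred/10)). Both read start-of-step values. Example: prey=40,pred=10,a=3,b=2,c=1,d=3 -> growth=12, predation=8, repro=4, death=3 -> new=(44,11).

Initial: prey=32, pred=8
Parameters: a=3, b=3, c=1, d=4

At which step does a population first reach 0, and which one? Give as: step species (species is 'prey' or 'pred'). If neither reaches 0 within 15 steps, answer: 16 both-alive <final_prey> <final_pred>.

Step 1: prey: 32+9-7=34; pred: 8+2-3=7
Step 2: prey: 34+10-7=37; pred: 7+2-2=7
Step 3: prey: 37+11-7=41; pred: 7+2-2=7
Step 4: prey: 41+12-8=45; pred: 7+2-2=7
Step 5: prey: 45+13-9=49; pred: 7+3-2=8
Step 6: prey: 49+14-11=52; pred: 8+3-3=8
Step 7: prey: 52+15-12=55; pred: 8+4-3=9
Step 8: prey: 55+16-14=57; pred: 9+4-3=10
Step 9: prey: 57+17-17=57; pred: 10+5-4=11
Step 10: prey: 57+17-18=56; pred: 11+6-4=13
Step 11: prey: 56+16-21=51; pred: 13+7-5=15
Step 12: prey: 51+15-22=44; pred: 15+7-6=16
Step 13: prey: 44+13-21=36; pred: 16+7-6=17
Step 14: prey: 36+10-18=28; pred: 17+6-6=17
Step 15: prey: 28+8-14=22; pred: 17+4-6=15
No extinction within 15 steps

Answer: 16 both-alive 22 15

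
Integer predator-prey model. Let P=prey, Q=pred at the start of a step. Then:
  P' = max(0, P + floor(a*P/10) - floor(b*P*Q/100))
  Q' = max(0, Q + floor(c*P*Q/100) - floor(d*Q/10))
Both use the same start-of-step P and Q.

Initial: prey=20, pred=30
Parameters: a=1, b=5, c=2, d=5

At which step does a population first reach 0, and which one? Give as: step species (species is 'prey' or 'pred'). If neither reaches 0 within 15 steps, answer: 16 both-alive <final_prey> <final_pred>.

Answer: 1 prey

Derivation:
Step 1: prey: 20+2-30=0; pred: 30+12-15=27
First extinction: prey at step 1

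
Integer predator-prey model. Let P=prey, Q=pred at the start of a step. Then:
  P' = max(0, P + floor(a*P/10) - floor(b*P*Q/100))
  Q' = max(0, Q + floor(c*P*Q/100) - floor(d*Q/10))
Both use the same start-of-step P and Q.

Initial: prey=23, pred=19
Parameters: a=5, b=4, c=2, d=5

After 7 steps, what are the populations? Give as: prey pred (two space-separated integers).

Step 1: prey: 23+11-17=17; pred: 19+8-9=18
Step 2: prey: 17+8-12=13; pred: 18+6-9=15
Step 3: prey: 13+6-7=12; pred: 15+3-7=11
Step 4: prey: 12+6-5=13; pred: 11+2-5=8
Step 5: prey: 13+6-4=15; pred: 8+2-4=6
Step 6: prey: 15+7-3=19; pred: 6+1-3=4
Step 7: prey: 19+9-3=25; pred: 4+1-2=3

Answer: 25 3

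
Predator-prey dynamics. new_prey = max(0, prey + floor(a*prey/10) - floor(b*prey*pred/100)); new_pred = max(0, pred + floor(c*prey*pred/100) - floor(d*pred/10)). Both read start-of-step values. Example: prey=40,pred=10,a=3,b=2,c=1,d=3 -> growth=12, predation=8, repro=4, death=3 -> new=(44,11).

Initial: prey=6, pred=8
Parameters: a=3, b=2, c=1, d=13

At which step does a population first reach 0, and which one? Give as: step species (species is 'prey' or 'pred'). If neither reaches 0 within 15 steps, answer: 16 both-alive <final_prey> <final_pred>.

Step 1: prey: 6+1-0=7; pred: 8+0-10=0
First extinction: pred at step 1

Answer: 1 pred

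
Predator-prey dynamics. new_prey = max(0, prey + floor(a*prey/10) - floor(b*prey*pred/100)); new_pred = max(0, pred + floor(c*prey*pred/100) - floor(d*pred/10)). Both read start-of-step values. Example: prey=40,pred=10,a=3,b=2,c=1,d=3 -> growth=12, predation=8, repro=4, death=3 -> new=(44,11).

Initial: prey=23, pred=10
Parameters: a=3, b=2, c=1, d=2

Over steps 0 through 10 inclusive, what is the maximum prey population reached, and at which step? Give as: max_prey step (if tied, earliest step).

Step 1: prey: 23+6-4=25; pred: 10+2-2=10
Step 2: prey: 25+7-5=27; pred: 10+2-2=10
Step 3: prey: 27+8-5=30; pred: 10+2-2=10
Step 4: prey: 30+9-6=33; pred: 10+3-2=11
Step 5: prey: 33+9-7=35; pred: 11+3-2=12
Step 6: prey: 35+10-8=37; pred: 12+4-2=14
Step 7: prey: 37+11-10=38; pred: 14+5-2=17
Step 8: prey: 38+11-12=37; pred: 17+6-3=20
Step 9: prey: 37+11-14=34; pred: 20+7-4=23
Step 10: prey: 34+10-15=29; pred: 23+7-4=26
Max prey = 38 at step 7

Answer: 38 7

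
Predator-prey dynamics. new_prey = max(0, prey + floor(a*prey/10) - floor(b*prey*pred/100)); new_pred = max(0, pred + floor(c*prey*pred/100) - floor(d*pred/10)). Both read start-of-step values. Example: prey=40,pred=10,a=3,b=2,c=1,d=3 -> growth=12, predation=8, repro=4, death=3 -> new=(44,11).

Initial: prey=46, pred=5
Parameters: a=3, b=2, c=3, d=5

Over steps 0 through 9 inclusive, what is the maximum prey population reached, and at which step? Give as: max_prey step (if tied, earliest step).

Answer: 62 2

Derivation:
Step 1: prey: 46+13-4=55; pred: 5+6-2=9
Step 2: prey: 55+16-9=62; pred: 9+14-4=19
Step 3: prey: 62+18-23=57; pred: 19+35-9=45
Step 4: prey: 57+17-51=23; pred: 45+76-22=99
Step 5: prey: 23+6-45=0; pred: 99+68-49=118
Step 6: prey: 0+0-0=0; pred: 118+0-59=59
Step 7: prey: 0+0-0=0; pred: 59+0-29=30
Step 8: prey: 0+0-0=0; pred: 30+0-15=15
Step 9: prey: 0+0-0=0; pred: 15+0-7=8
Max prey = 62 at step 2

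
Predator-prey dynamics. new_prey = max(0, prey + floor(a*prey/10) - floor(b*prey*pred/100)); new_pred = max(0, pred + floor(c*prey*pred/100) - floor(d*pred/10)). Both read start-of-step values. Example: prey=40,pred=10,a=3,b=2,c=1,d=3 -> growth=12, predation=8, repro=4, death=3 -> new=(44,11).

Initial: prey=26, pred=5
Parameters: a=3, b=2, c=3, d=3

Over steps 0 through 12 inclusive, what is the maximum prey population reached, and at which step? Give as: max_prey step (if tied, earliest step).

Answer: 39 3

Derivation:
Step 1: prey: 26+7-2=31; pred: 5+3-1=7
Step 2: prey: 31+9-4=36; pred: 7+6-2=11
Step 3: prey: 36+10-7=39; pred: 11+11-3=19
Step 4: prey: 39+11-14=36; pred: 19+22-5=36
Step 5: prey: 36+10-25=21; pred: 36+38-10=64
Step 6: prey: 21+6-26=1; pred: 64+40-19=85
Step 7: prey: 1+0-1=0; pred: 85+2-25=62
Step 8: prey: 0+0-0=0; pred: 62+0-18=44
Step 9: prey: 0+0-0=0; pred: 44+0-13=31
Step 10: prey: 0+0-0=0; pred: 31+0-9=22
Step 11: prey: 0+0-0=0; pred: 22+0-6=16
Step 12: prey: 0+0-0=0; pred: 16+0-4=12
Max prey = 39 at step 3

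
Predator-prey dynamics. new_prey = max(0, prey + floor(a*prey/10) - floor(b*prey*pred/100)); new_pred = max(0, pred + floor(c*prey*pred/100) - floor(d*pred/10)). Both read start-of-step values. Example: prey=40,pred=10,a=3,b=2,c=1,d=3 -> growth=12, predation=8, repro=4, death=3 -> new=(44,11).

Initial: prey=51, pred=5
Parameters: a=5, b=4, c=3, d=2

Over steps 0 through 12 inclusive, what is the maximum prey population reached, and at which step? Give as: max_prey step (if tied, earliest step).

Answer: 70 2

Derivation:
Step 1: prey: 51+25-10=66; pred: 5+7-1=11
Step 2: prey: 66+33-29=70; pred: 11+21-2=30
Step 3: prey: 70+35-84=21; pred: 30+63-6=87
Step 4: prey: 21+10-73=0; pred: 87+54-17=124
Step 5: prey: 0+0-0=0; pred: 124+0-24=100
Step 6: prey: 0+0-0=0; pred: 100+0-20=80
Step 7: prey: 0+0-0=0; pred: 80+0-16=64
Step 8: prey: 0+0-0=0; pred: 64+0-12=52
Step 9: prey: 0+0-0=0; pred: 52+0-10=42
Step 10: prey: 0+0-0=0; pred: 42+0-8=34
Step 11: prey: 0+0-0=0; pred: 34+0-6=28
Step 12: prey: 0+0-0=0; pred: 28+0-5=23
Max prey = 70 at step 2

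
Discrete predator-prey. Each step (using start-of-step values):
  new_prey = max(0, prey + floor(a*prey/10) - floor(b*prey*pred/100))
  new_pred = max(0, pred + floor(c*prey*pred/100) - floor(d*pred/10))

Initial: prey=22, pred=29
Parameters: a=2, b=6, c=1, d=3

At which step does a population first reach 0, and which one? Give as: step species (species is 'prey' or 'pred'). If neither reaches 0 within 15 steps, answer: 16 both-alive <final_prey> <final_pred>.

Step 1: prey: 22+4-38=0; pred: 29+6-8=27
First extinction: prey at step 1

Answer: 1 prey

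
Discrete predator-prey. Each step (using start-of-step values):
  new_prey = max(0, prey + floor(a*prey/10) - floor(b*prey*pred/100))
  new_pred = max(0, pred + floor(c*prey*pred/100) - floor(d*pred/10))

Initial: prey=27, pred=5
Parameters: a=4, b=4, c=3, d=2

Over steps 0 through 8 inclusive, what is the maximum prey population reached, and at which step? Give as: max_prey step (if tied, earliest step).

Answer: 34 2

Derivation:
Step 1: prey: 27+10-5=32; pred: 5+4-1=8
Step 2: prey: 32+12-10=34; pred: 8+7-1=14
Step 3: prey: 34+13-19=28; pred: 14+14-2=26
Step 4: prey: 28+11-29=10; pred: 26+21-5=42
Step 5: prey: 10+4-16=0; pred: 42+12-8=46
Step 6: prey: 0+0-0=0; pred: 46+0-9=37
Step 7: prey: 0+0-0=0; pred: 37+0-7=30
Step 8: prey: 0+0-0=0; pred: 30+0-6=24
Max prey = 34 at step 2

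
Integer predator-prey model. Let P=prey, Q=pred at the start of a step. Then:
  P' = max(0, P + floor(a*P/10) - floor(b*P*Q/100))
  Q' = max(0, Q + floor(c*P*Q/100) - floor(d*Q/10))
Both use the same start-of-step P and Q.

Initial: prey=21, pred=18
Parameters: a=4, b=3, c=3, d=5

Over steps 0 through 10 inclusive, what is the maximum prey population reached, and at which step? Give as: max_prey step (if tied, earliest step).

Answer: 25 10

Derivation:
Step 1: prey: 21+8-11=18; pred: 18+11-9=20
Step 2: prey: 18+7-10=15; pred: 20+10-10=20
Step 3: prey: 15+6-9=12; pred: 20+9-10=19
Step 4: prey: 12+4-6=10; pred: 19+6-9=16
Step 5: prey: 10+4-4=10; pred: 16+4-8=12
Step 6: prey: 10+4-3=11; pred: 12+3-6=9
Step 7: prey: 11+4-2=13; pred: 9+2-4=7
Step 8: prey: 13+5-2=16; pred: 7+2-3=6
Step 9: prey: 16+6-2=20; pred: 6+2-3=5
Step 10: prey: 20+8-3=25; pred: 5+3-2=6
Max prey = 25 at step 10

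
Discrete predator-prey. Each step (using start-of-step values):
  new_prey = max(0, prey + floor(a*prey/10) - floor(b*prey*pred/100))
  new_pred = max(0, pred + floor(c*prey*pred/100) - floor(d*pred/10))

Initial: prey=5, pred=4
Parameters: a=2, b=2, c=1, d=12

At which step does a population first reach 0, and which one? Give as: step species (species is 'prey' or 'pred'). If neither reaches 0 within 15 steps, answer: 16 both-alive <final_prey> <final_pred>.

Step 1: prey: 5+1-0=6; pred: 4+0-4=0
First extinction: pred at step 1

Answer: 1 pred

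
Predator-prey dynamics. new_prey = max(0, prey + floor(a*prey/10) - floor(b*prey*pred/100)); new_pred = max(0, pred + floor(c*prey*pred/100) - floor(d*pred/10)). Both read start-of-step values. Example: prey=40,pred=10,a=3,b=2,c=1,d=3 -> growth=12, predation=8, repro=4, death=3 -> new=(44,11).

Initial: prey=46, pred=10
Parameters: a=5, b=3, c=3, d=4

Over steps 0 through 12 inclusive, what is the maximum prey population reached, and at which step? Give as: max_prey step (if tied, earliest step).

Step 1: prey: 46+23-13=56; pred: 10+13-4=19
Step 2: prey: 56+28-31=53; pred: 19+31-7=43
Step 3: prey: 53+26-68=11; pred: 43+68-17=94
Step 4: prey: 11+5-31=0; pred: 94+31-37=88
Step 5: prey: 0+0-0=0; pred: 88+0-35=53
Step 6: prey: 0+0-0=0; pred: 53+0-21=32
Step 7: prey: 0+0-0=0; pred: 32+0-12=20
Step 8: prey: 0+0-0=0; pred: 20+0-8=12
Step 9: prey: 0+0-0=0; pred: 12+0-4=8
Step 10: prey: 0+0-0=0; pred: 8+0-3=5
Step 11: prey: 0+0-0=0; pred: 5+0-2=3
Step 12: prey: 0+0-0=0; pred: 3+0-1=2
Max prey = 56 at step 1

Answer: 56 1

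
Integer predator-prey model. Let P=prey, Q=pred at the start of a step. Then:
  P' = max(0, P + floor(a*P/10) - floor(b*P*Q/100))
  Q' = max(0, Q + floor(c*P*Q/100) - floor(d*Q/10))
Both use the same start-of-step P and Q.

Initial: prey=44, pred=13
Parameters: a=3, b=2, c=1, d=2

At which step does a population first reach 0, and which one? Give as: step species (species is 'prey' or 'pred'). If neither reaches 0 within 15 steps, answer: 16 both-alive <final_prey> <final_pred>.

Step 1: prey: 44+13-11=46; pred: 13+5-2=16
Step 2: prey: 46+13-14=45; pred: 16+7-3=20
Step 3: prey: 45+13-18=40; pred: 20+9-4=25
Step 4: prey: 40+12-20=32; pred: 25+10-5=30
Step 5: prey: 32+9-19=22; pred: 30+9-6=33
Step 6: prey: 22+6-14=14; pred: 33+7-6=34
Step 7: prey: 14+4-9=9; pred: 34+4-6=32
Step 8: prey: 9+2-5=6; pred: 32+2-6=28
Step 9: prey: 6+1-3=4; pred: 28+1-5=24
Step 10: prey: 4+1-1=4; pred: 24+0-4=20
Step 11: prey: 4+1-1=4; pred: 20+0-4=16
Step 12: prey: 4+1-1=4; pred: 16+0-3=13
Step 13: prey: 4+1-1=4; pred: 13+0-2=11
Step 14: prey: 4+1-0=5; pred: 11+0-2=9
Step 15: prey: 5+1-0=6; pred: 9+0-1=8
No extinction within 15 steps

Answer: 16 both-alive 6 8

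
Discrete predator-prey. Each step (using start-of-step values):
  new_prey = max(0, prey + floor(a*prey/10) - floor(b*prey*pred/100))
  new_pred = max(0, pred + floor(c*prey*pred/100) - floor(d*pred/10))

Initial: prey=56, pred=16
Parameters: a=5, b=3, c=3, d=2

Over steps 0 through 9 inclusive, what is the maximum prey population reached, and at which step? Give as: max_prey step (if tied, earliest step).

Step 1: prey: 56+28-26=58; pred: 16+26-3=39
Step 2: prey: 58+29-67=20; pred: 39+67-7=99
Step 3: prey: 20+10-59=0; pred: 99+59-19=139
Step 4: prey: 0+0-0=0; pred: 139+0-27=112
Step 5: prey: 0+0-0=0; pred: 112+0-22=90
Step 6: prey: 0+0-0=0; pred: 90+0-18=72
Step 7: prey: 0+0-0=0; pred: 72+0-14=58
Step 8: prey: 0+0-0=0; pred: 58+0-11=47
Step 9: prey: 0+0-0=0; pred: 47+0-9=38
Max prey = 58 at step 1

Answer: 58 1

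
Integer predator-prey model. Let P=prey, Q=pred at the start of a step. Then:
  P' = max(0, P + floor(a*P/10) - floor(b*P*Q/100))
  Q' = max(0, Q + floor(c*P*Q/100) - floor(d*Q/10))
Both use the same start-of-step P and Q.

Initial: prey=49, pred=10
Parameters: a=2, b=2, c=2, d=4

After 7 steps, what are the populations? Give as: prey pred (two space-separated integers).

Step 1: prey: 49+9-9=49; pred: 10+9-4=15
Step 2: prey: 49+9-14=44; pred: 15+14-6=23
Step 3: prey: 44+8-20=32; pred: 23+20-9=34
Step 4: prey: 32+6-21=17; pred: 34+21-13=42
Step 5: prey: 17+3-14=6; pred: 42+14-16=40
Step 6: prey: 6+1-4=3; pred: 40+4-16=28
Step 7: prey: 3+0-1=2; pred: 28+1-11=18

Answer: 2 18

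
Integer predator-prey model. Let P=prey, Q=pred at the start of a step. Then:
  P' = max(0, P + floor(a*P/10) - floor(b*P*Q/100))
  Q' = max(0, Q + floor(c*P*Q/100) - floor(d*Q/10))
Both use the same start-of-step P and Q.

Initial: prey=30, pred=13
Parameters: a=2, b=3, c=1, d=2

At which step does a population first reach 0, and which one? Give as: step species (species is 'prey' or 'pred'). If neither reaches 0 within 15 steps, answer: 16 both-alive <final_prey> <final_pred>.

Step 1: prey: 30+6-11=25; pred: 13+3-2=14
Step 2: prey: 25+5-10=20; pred: 14+3-2=15
Step 3: prey: 20+4-9=15; pred: 15+3-3=15
Step 4: prey: 15+3-6=12; pred: 15+2-3=14
Step 5: prey: 12+2-5=9; pred: 14+1-2=13
Step 6: prey: 9+1-3=7; pred: 13+1-2=12
Step 7: prey: 7+1-2=6; pred: 12+0-2=10
Step 8: prey: 6+1-1=6; pred: 10+0-2=8
Step 9: prey: 6+1-1=6; pred: 8+0-1=7
Step 10: prey: 6+1-1=6; pred: 7+0-1=6
Step 11: prey: 6+1-1=6; pred: 6+0-1=5
Step 12: prey: 6+1-0=7; pred: 5+0-1=4
Step 13: prey: 7+1-0=8; pred: 4+0-0=4
Step 14: prey: 8+1-0=9; pred: 4+0-0=4
Step 15: prey: 9+1-1=9; pred: 4+0-0=4
No extinction within 15 steps

Answer: 16 both-alive 9 4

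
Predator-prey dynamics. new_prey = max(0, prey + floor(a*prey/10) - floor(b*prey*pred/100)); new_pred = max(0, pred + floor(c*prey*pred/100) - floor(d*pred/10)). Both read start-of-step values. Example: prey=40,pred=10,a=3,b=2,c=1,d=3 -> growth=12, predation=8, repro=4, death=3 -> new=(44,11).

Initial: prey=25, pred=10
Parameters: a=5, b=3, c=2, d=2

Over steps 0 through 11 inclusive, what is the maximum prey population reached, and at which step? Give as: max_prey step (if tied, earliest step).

Step 1: prey: 25+12-7=30; pred: 10+5-2=13
Step 2: prey: 30+15-11=34; pred: 13+7-2=18
Step 3: prey: 34+17-18=33; pred: 18+12-3=27
Step 4: prey: 33+16-26=23; pred: 27+17-5=39
Step 5: prey: 23+11-26=8; pred: 39+17-7=49
Step 6: prey: 8+4-11=1; pred: 49+7-9=47
Step 7: prey: 1+0-1=0; pred: 47+0-9=38
Step 8: prey: 0+0-0=0; pred: 38+0-7=31
Step 9: prey: 0+0-0=0; pred: 31+0-6=25
Step 10: prey: 0+0-0=0; pred: 25+0-5=20
Step 11: prey: 0+0-0=0; pred: 20+0-4=16
Max prey = 34 at step 2

Answer: 34 2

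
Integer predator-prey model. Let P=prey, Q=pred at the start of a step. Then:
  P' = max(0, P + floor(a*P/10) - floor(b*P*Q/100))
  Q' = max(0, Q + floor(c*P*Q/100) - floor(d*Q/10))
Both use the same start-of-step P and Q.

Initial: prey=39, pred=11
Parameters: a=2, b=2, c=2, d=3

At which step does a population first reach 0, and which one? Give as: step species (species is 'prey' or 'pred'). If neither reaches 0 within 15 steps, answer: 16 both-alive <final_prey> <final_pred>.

Step 1: prey: 39+7-8=38; pred: 11+8-3=16
Step 2: prey: 38+7-12=33; pred: 16+12-4=24
Step 3: prey: 33+6-15=24; pred: 24+15-7=32
Step 4: prey: 24+4-15=13; pred: 32+15-9=38
Step 5: prey: 13+2-9=6; pred: 38+9-11=36
Step 6: prey: 6+1-4=3; pred: 36+4-10=30
Step 7: prey: 3+0-1=2; pred: 30+1-9=22
Step 8: prey: 2+0-0=2; pred: 22+0-6=16
Step 9: prey: 2+0-0=2; pred: 16+0-4=12
Step 10: prey: 2+0-0=2; pred: 12+0-3=9
Step 11: prey: 2+0-0=2; pred: 9+0-2=7
Step 12: prey: 2+0-0=2; pred: 7+0-2=5
Step 13: prey: 2+0-0=2; pred: 5+0-1=4
Step 14: prey: 2+0-0=2; pred: 4+0-1=3
Step 15: prey: 2+0-0=2; pred: 3+0-0=3
No extinction within 15 steps

Answer: 16 both-alive 2 3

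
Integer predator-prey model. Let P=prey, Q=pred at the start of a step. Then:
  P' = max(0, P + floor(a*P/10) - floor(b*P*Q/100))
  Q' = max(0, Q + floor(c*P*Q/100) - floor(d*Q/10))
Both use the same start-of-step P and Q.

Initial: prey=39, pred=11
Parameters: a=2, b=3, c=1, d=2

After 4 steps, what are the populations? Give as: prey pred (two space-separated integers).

Answer: 15 16

Derivation:
Step 1: prey: 39+7-12=34; pred: 11+4-2=13
Step 2: prey: 34+6-13=27; pred: 13+4-2=15
Step 3: prey: 27+5-12=20; pred: 15+4-3=16
Step 4: prey: 20+4-9=15; pred: 16+3-3=16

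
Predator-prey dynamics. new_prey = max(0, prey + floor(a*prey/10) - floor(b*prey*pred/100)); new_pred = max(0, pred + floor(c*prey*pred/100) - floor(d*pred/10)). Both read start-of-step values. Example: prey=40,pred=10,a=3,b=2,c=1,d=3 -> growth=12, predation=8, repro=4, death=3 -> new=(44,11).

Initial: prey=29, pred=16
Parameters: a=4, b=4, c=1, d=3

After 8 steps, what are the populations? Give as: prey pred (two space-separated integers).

Step 1: prey: 29+11-18=22; pred: 16+4-4=16
Step 2: prey: 22+8-14=16; pred: 16+3-4=15
Step 3: prey: 16+6-9=13; pred: 15+2-4=13
Step 4: prey: 13+5-6=12; pred: 13+1-3=11
Step 5: prey: 12+4-5=11; pred: 11+1-3=9
Step 6: prey: 11+4-3=12; pred: 9+0-2=7
Step 7: prey: 12+4-3=13; pred: 7+0-2=5
Step 8: prey: 13+5-2=16; pred: 5+0-1=4

Answer: 16 4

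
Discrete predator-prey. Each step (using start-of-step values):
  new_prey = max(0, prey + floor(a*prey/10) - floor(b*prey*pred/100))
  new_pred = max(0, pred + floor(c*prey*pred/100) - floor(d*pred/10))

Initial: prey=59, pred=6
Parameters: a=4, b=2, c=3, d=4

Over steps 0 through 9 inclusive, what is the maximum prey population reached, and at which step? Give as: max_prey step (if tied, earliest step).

Step 1: prey: 59+23-7=75; pred: 6+10-2=14
Step 2: prey: 75+30-21=84; pred: 14+31-5=40
Step 3: prey: 84+33-67=50; pred: 40+100-16=124
Step 4: prey: 50+20-124=0; pred: 124+186-49=261
Step 5: prey: 0+0-0=0; pred: 261+0-104=157
Step 6: prey: 0+0-0=0; pred: 157+0-62=95
Step 7: prey: 0+0-0=0; pred: 95+0-38=57
Step 8: prey: 0+0-0=0; pred: 57+0-22=35
Step 9: prey: 0+0-0=0; pred: 35+0-14=21
Max prey = 84 at step 2

Answer: 84 2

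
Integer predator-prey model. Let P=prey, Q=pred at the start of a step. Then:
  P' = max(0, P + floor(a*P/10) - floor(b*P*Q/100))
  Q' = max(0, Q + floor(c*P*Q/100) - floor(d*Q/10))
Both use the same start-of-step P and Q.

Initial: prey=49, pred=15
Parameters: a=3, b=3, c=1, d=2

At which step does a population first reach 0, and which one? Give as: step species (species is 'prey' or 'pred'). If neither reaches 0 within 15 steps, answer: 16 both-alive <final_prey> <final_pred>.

Step 1: prey: 49+14-22=41; pred: 15+7-3=19
Step 2: prey: 41+12-23=30; pred: 19+7-3=23
Step 3: prey: 30+9-20=19; pred: 23+6-4=25
Step 4: prey: 19+5-14=10; pred: 25+4-5=24
Step 5: prey: 10+3-7=6; pred: 24+2-4=22
Step 6: prey: 6+1-3=4; pred: 22+1-4=19
Step 7: prey: 4+1-2=3; pred: 19+0-3=16
Step 8: prey: 3+0-1=2; pred: 16+0-3=13
Step 9: prey: 2+0-0=2; pred: 13+0-2=11
Step 10: prey: 2+0-0=2; pred: 11+0-2=9
Step 11: prey: 2+0-0=2; pred: 9+0-1=8
Step 12: prey: 2+0-0=2; pred: 8+0-1=7
Step 13: prey: 2+0-0=2; pred: 7+0-1=6
Step 14: prey: 2+0-0=2; pred: 6+0-1=5
Step 15: prey: 2+0-0=2; pred: 5+0-1=4
No extinction within 15 steps

Answer: 16 both-alive 2 4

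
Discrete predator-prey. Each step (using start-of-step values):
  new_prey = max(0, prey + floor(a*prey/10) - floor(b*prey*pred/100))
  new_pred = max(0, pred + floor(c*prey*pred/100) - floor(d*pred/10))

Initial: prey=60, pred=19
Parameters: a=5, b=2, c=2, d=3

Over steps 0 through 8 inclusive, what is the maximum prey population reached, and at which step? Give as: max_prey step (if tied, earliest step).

Answer: 68 1

Derivation:
Step 1: prey: 60+30-22=68; pred: 19+22-5=36
Step 2: prey: 68+34-48=54; pred: 36+48-10=74
Step 3: prey: 54+27-79=2; pred: 74+79-22=131
Step 4: prey: 2+1-5=0; pred: 131+5-39=97
Step 5: prey: 0+0-0=0; pred: 97+0-29=68
Step 6: prey: 0+0-0=0; pred: 68+0-20=48
Step 7: prey: 0+0-0=0; pred: 48+0-14=34
Step 8: prey: 0+0-0=0; pred: 34+0-10=24
Max prey = 68 at step 1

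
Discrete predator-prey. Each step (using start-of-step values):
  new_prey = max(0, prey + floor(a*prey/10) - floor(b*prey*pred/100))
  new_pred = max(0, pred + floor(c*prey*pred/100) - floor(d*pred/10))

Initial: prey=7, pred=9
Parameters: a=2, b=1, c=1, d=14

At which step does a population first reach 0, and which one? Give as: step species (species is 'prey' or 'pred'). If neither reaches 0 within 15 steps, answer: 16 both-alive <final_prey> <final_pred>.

Step 1: prey: 7+1-0=8; pred: 9+0-12=0
First extinction: pred at step 1

Answer: 1 pred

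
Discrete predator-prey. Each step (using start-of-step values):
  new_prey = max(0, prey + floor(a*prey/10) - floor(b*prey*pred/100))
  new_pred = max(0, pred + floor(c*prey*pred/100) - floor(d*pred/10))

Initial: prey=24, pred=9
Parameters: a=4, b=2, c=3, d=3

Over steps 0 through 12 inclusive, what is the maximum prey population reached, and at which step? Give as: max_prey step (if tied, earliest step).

Answer: 33 2

Derivation:
Step 1: prey: 24+9-4=29; pred: 9+6-2=13
Step 2: prey: 29+11-7=33; pred: 13+11-3=21
Step 3: prey: 33+13-13=33; pred: 21+20-6=35
Step 4: prey: 33+13-23=23; pred: 35+34-10=59
Step 5: prey: 23+9-27=5; pred: 59+40-17=82
Step 6: prey: 5+2-8=0; pred: 82+12-24=70
Step 7: prey: 0+0-0=0; pred: 70+0-21=49
Step 8: prey: 0+0-0=0; pred: 49+0-14=35
Step 9: prey: 0+0-0=0; pred: 35+0-10=25
Step 10: prey: 0+0-0=0; pred: 25+0-7=18
Step 11: prey: 0+0-0=0; pred: 18+0-5=13
Step 12: prey: 0+0-0=0; pred: 13+0-3=10
Max prey = 33 at step 2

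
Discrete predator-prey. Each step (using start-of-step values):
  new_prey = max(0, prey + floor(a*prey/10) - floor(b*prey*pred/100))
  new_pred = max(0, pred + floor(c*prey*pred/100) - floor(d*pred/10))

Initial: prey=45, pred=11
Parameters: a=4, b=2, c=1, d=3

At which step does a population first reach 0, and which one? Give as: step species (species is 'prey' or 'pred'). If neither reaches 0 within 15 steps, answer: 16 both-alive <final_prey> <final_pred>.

Answer: 16 both-alive 1 5

Derivation:
Step 1: prey: 45+18-9=54; pred: 11+4-3=12
Step 2: prey: 54+21-12=63; pred: 12+6-3=15
Step 3: prey: 63+25-18=70; pred: 15+9-4=20
Step 4: prey: 70+28-28=70; pred: 20+14-6=28
Step 5: prey: 70+28-39=59; pred: 28+19-8=39
Step 6: prey: 59+23-46=36; pred: 39+23-11=51
Step 7: prey: 36+14-36=14; pred: 51+18-15=54
Step 8: prey: 14+5-15=4; pred: 54+7-16=45
Step 9: prey: 4+1-3=2; pred: 45+1-13=33
Step 10: prey: 2+0-1=1; pred: 33+0-9=24
Step 11: prey: 1+0-0=1; pred: 24+0-7=17
Step 12: prey: 1+0-0=1; pred: 17+0-5=12
Step 13: prey: 1+0-0=1; pred: 12+0-3=9
Step 14: prey: 1+0-0=1; pred: 9+0-2=7
Step 15: prey: 1+0-0=1; pred: 7+0-2=5
No extinction within 15 steps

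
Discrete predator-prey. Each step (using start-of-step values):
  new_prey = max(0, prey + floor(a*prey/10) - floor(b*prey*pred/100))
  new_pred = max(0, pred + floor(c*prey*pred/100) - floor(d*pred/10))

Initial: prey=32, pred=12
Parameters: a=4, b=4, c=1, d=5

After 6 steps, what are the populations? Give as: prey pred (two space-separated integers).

Step 1: prey: 32+12-15=29; pred: 12+3-6=9
Step 2: prey: 29+11-10=30; pred: 9+2-4=7
Step 3: prey: 30+12-8=34; pred: 7+2-3=6
Step 4: prey: 34+13-8=39; pred: 6+2-3=5
Step 5: prey: 39+15-7=47; pred: 5+1-2=4
Step 6: prey: 47+18-7=58; pred: 4+1-2=3

Answer: 58 3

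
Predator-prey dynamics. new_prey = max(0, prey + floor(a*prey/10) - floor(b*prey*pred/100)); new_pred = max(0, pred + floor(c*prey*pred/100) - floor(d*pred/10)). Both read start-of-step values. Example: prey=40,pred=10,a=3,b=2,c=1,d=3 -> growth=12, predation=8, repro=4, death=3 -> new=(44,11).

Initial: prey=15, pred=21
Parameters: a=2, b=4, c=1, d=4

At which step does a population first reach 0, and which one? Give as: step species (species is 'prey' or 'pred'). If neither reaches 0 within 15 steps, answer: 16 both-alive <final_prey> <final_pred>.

Step 1: prey: 15+3-12=6; pred: 21+3-8=16
Step 2: prey: 6+1-3=4; pred: 16+0-6=10
Step 3: prey: 4+0-1=3; pred: 10+0-4=6
Step 4: prey: 3+0-0=3; pred: 6+0-2=4
Step 5: prey: 3+0-0=3; pred: 4+0-1=3
Step 6: prey: 3+0-0=3; pred: 3+0-1=2
Step 7: prey: 3+0-0=3; pred: 2+0-0=2
Steps 8-15: state stable at prey=3, pred=2 (no change)
No extinction within 15 steps

Answer: 16 both-alive 3 2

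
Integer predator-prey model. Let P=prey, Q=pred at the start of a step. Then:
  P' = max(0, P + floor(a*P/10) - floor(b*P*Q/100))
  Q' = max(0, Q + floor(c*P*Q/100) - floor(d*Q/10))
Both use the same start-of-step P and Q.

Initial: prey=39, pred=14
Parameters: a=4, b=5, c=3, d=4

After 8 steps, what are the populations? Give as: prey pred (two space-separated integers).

Answer: 0 3

Derivation:
Step 1: prey: 39+15-27=27; pred: 14+16-5=25
Step 2: prey: 27+10-33=4; pred: 25+20-10=35
Step 3: prey: 4+1-7=0; pred: 35+4-14=25
Step 4: prey: 0+0-0=0; pred: 25+0-10=15
Step 5: prey: 0+0-0=0; pred: 15+0-6=9
Step 6: prey: 0+0-0=0; pred: 9+0-3=6
Step 7: prey: 0+0-0=0; pred: 6+0-2=4
Step 8: prey: 0+0-0=0; pred: 4+0-1=3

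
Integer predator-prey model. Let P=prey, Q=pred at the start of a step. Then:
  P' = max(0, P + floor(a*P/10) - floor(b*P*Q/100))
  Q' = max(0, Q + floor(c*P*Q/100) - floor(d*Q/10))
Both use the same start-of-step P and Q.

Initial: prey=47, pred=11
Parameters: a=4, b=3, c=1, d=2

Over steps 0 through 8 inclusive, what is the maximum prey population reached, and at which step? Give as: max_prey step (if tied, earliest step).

Step 1: prey: 47+18-15=50; pred: 11+5-2=14
Step 2: prey: 50+20-21=49; pred: 14+7-2=19
Step 3: prey: 49+19-27=41; pred: 19+9-3=25
Step 4: prey: 41+16-30=27; pred: 25+10-5=30
Step 5: prey: 27+10-24=13; pred: 30+8-6=32
Step 6: prey: 13+5-12=6; pred: 32+4-6=30
Step 7: prey: 6+2-5=3; pred: 30+1-6=25
Step 8: prey: 3+1-2=2; pred: 25+0-5=20
Max prey = 50 at step 1

Answer: 50 1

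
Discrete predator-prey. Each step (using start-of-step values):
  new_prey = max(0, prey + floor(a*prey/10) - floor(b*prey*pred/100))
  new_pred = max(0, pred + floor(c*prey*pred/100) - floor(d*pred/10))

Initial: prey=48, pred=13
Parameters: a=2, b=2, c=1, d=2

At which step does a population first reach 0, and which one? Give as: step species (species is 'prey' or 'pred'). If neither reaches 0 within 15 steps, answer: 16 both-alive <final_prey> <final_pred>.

Step 1: prey: 48+9-12=45; pred: 13+6-2=17
Step 2: prey: 45+9-15=39; pred: 17+7-3=21
Step 3: prey: 39+7-16=30; pred: 21+8-4=25
Step 4: prey: 30+6-15=21; pred: 25+7-5=27
Step 5: prey: 21+4-11=14; pred: 27+5-5=27
Step 6: prey: 14+2-7=9; pred: 27+3-5=25
Step 7: prey: 9+1-4=6; pred: 25+2-5=22
Step 8: prey: 6+1-2=5; pred: 22+1-4=19
Step 9: prey: 5+1-1=5; pred: 19+0-3=16
Step 10: prey: 5+1-1=5; pred: 16+0-3=13
Step 11: prey: 5+1-1=5; pred: 13+0-2=11
Step 12: prey: 5+1-1=5; pred: 11+0-2=9
Step 13: prey: 5+1-0=6; pred: 9+0-1=8
Step 14: prey: 6+1-0=7; pred: 8+0-1=7
Step 15: prey: 7+1-0=8; pred: 7+0-1=6
No extinction within 15 steps

Answer: 16 both-alive 8 6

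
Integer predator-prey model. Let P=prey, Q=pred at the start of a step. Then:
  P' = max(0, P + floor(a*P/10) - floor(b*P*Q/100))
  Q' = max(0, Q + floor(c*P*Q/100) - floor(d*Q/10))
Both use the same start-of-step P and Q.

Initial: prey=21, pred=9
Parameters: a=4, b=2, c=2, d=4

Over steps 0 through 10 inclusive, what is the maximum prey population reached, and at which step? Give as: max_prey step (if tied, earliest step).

Answer: 47 5

Derivation:
Step 1: prey: 21+8-3=26; pred: 9+3-3=9
Step 2: prey: 26+10-4=32; pred: 9+4-3=10
Step 3: prey: 32+12-6=38; pred: 10+6-4=12
Step 4: prey: 38+15-9=44; pred: 12+9-4=17
Step 5: prey: 44+17-14=47; pred: 17+14-6=25
Step 6: prey: 47+18-23=42; pred: 25+23-10=38
Step 7: prey: 42+16-31=27; pred: 38+31-15=54
Step 8: prey: 27+10-29=8; pred: 54+29-21=62
Step 9: prey: 8+3-9=2; pred: 62+9-24=47
Step 10: prey: 2+0-1=1; pred: 47+1-18=30
Max prey = 47 at step 5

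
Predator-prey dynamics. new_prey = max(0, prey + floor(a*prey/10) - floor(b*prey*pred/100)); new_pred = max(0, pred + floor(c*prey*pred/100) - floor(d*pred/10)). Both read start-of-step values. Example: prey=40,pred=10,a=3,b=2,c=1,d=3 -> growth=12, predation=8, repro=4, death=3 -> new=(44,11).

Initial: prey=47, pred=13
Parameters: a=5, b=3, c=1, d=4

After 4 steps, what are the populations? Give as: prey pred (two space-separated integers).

Answer: 54 23

Derivation:
Step 1: prey: 47+23-18=52; pred: 13+6-5=14
Step 2: prey: 52+26-21=57; pred: 14+7-5=16
Step 3: prey: 57+28-27=58; pred: 16+9-6=19
Step 4: prey: 58+29-33=54; pred: 19+11-7=23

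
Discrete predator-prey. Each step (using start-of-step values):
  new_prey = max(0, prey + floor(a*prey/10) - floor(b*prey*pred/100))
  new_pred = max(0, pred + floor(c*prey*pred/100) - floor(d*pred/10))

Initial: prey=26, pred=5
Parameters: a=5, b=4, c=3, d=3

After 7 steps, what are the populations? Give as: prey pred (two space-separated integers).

Answer: 0 33

Derivation:
Step 1: prey: 26+13-5=34; pred: 5+3-1=7
Step 2: prey: 34+17-9=42; pred: 7+7-2=12
Step 3: prey: 42+21-20=43; pred: 12+15-3=24
Step 4: prey: 43+21-41=23; pred: 24+30-7=47
Step 5: prey: 23+11-43=0; pred: 47+32-14=65
Step 6: prey: 0+0-0=0; pred: 65+0-19=46
Step 7: prey: 0+0-0=0; pred: 46+0-13=33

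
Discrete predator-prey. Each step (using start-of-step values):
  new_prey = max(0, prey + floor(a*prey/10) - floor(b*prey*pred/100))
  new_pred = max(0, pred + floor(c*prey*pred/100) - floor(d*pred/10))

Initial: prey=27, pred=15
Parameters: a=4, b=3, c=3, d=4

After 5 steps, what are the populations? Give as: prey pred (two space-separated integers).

Step 1: prey: 27+10-12=25; pred: 15+12-6=21
Step 2: prey: 25+10-15=20; pred: 21+15-8=28
Step 3: prey: 20+8-16=12; pred: 28+16-11=33
Step 4: prey: 12+4-11=5; pred: 33+11-13=31
Step 5: prey: 5+2-4=3; pred: 31+4-12=23

Answer: 3 23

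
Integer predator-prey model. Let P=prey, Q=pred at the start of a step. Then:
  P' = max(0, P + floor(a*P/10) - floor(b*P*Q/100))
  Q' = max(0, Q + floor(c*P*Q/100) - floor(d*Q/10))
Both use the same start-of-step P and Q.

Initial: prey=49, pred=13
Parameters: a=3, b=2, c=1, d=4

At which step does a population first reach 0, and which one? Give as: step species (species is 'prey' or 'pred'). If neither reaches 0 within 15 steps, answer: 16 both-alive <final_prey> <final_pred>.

Step 1: prey: 49+14-12=51; pred: 13+6-5=14
Step 2: prey: 51+15-14=52; pred: 14+7-5=16
Step 3: prey: 52+15-16=51; pred: 16+8-6=18
Step 4: prey: 51+15-18=48; pred: 18+9-7=20
Step 5: prey: 48+14-19=43; pred: 20+9-8=21
Step 6: prey: 43+12-18=37; pred: 21+9-8=22
Step 7: prey: 37+11-16=32; pred: 22+8-8=22
Step 8: prey: 32+9-14=27; pred: 22+7-8=21
Step 9: prey: 27+8-11=24; pred: 21+5-8=18
Step 10: prey: 24+7-8=23; pred: 18+4-7=15
Step 11: prey: 23+6-6=23; pred: 15+3-6=12
Step 12: prey: 23+6-5=24; pred: 12+2-4=10
Step 13: prey: 24+7-4=27; pred: 10+2-4=8
Step 14: prey: 27+8-4=31; pred: 8+2-3=7
Step 15: prey: 31+9-4=36; pred: 7+2-2=7
No extinction within 15 steps

Answer: 16 both-alive 36 7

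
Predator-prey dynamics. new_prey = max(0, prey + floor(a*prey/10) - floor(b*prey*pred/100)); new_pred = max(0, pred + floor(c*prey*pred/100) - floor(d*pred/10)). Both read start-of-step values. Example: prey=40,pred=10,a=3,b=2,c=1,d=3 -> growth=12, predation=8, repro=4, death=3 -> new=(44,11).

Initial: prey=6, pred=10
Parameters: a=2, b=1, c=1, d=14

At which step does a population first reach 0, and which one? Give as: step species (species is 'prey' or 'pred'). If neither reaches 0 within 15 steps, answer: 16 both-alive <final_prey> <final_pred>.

Answer: 1 pred

Derivation:
Step 1: prey: 6+1-0=7; pred: 10+0-14=0
First extinction: pred at step 1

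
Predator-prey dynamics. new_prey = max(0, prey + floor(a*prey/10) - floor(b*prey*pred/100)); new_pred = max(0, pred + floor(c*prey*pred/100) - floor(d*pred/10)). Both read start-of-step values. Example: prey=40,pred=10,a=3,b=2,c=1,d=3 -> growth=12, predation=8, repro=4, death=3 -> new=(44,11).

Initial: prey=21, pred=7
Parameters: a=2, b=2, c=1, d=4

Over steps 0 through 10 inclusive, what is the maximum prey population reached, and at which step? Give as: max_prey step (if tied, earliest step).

Answer: 63 10

Derivation:
Step 1: prey: 21+4-2=23; pred: 7+1-2=6
Step 2: prey: 23+4-2=25; pred: 6+1-2=5
Step 3: prey: 25+5-2=28; pred: 5+1-2=4
Step 4: prey: 28+5-2=31; pred: 4+1-1=4
Step 5: prey: 31+6-2=35; pred: 4+1-1=4
Step 6: prey: 35+7-2=40; pred: 4+1-1=4
Step 7: prey: 40+8-3=45; pred: 4+1-1=4
Step 8: prey: 45+9-3=51; pred: 4+1-1=4
Step 9: prey: 51+10-4=57; pred: 4+2-1=5
Step 10: prey: 57+11-5=63; pred: 5+2-2=5
Max prey = 63 at step 10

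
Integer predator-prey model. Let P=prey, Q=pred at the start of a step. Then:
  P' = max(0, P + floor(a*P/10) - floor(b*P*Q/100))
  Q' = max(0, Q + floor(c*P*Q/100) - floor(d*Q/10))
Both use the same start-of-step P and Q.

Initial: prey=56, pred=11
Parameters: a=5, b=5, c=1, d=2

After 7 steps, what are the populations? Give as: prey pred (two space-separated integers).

Step 1: prey: 56+28-30=54; pred: 11+6-2=15
Step 2: prey: 54+27-40=41; pred: 15+8-3=20
Step 3: prey: 41+20-41=20; pred: 20+8-4=24
Step 4: prey: 20+10-24=6; pred: 24+4-4=24
Step 5: prey: 6+3-7=2; pred: 24+1-4=21
Step 6: prey: 2+1-2=1; pred: 21+0-4=17
Step 7: prey: 1+0-0=1; pred: 17+0-3=14

Answer: 1 14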